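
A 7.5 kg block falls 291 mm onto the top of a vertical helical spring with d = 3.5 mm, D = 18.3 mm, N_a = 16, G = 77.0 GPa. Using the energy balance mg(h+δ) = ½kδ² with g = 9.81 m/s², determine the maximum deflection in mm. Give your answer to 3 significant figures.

k = Gd⁴/(8D³N_a) = (77.0×10³)(3.5⁴)/(8·18.3³·16) = 14.73 N/mm
W = mg = 7.5 × 9.81 = 73.575 N
½kδ² − Wδ − Wh = 0 → δ = (W + √(W² + 2kWh))/k
δ = (73.575 + √(5413.3 + 630744))/14.73 = (73.575 + 797.59)/14.73 = 59.143 mm

59.1 mm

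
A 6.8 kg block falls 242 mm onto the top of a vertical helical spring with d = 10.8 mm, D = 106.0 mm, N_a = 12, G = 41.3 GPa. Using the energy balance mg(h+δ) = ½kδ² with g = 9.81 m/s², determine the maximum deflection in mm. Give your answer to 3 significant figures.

95.8 mm

k = Gd⁴/(8D³N_a) = (41.3×10³)(10.8⁴)/(8·106.0³·12) = 4.9142 N/mm
W = mg = 6.8 × 9.81 = 66.708 N
½kδ² − Wδ − Wh = 0 → δ = (W + √(W² + 2kWh))/k
δ = (66.708 + √(4450 + 158664))/4.9142 = (66.708 + 403.87)/4.9142 = 95.759 mm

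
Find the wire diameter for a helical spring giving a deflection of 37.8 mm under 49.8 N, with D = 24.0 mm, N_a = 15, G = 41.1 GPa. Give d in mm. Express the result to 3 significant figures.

2.70 mm

Required rate k = F/δ = 49.8/37.8 = 1.3175 N/mm
d = (8D³N_a·k / G)^(1/4) = (8·24.0³·15·1.3175 / (41.1×10³))^0.25
  = (53.175)^0.25 = 2.7004 mm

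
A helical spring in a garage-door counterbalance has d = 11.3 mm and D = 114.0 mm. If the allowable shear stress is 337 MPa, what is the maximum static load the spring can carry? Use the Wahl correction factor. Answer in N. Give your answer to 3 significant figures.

1460 N

C = D/d = 114.0/11.3 = 10.0885
K_W = (4C−1)/(4C−4) + 0.615/C = 39.354/36.354 + 0.0610 = 1.1435
τ_max = K·8FD/(πd³) → F_max = τ_allow·πd³/(8DK)
F_max = 337·π·11.3³/(8·114.0·1.1435) = 1.5276e+06/1042.9 = 1464.8 N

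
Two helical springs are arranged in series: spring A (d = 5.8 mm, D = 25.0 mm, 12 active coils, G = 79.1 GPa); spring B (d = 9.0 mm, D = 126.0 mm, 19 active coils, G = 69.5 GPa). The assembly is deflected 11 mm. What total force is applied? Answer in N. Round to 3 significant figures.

16.1 N

k_A = Gd⁴/(8D³N_a) = (79.1×10³)(5.8⁴)/(8·25.0³·12) = 59.676 N/mm
k_B = Gd⁴/(8D³N_a) = (69.5×10³)(9.0⁴)/(8·126.0³·19) = 1.4997 N/mm
Series: 1/k_eq = 1/59.676 + 1/1.4997 = 0.68356; k_eq = 1.4629 N/mm
F = k_eq·δ = 1.4629·11 = 16.092 N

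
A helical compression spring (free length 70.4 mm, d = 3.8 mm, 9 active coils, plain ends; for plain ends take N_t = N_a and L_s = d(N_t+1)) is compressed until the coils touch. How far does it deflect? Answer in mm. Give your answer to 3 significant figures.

32.4 mm

N_t = 9; L_s = 3.8·10 = 38 mm
δ_solid = L₀ − L_s = 70.4 − 38 = 32.4 mm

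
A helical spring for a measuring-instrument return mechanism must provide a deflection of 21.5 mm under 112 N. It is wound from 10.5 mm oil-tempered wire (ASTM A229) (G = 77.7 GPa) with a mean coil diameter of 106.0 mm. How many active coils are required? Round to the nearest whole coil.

Required rate k = F/δ = 112/21.5 = 5.2093 N/mm
N_a = Gd⁴/(8D³k) = (77.7×10³ × 10.5⁴)/(8 × 106.0³ × 5.2093)
    = 9.44448e+08 / 4.96349e+07 = 19.03 → 19 coils

19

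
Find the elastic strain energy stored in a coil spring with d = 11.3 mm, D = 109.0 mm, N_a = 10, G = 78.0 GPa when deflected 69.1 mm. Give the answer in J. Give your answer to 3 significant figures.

29.3 J

k = Gd⁴/(8D³N_a) = (78.0×10³)(11.3⁴)/(8·109.0³·10) = 12.275 N/mm
U = ½kδ² = 0.5 × 12.275 × 69.1² = 29307 N·mm = 29.307 J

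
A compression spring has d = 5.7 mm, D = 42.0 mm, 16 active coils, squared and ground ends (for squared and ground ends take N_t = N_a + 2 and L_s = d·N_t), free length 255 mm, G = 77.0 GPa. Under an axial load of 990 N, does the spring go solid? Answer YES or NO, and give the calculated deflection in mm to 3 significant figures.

k = Gd⁴/(8D³N_a) = (77.0×10³)(5.7⁴)/(8·42.0³·16) = 8.571 N/mm
N_t = 18; L_s = 5.7·18 = 102.6 mm; δ_solid = L₀ − L_s = 255 − 102.6 = 152.4 mm
δ = F/k = 990/8.571 = 115.51 mm
δ < δ_solid → spring does not go solid

NO, δ = 116 mm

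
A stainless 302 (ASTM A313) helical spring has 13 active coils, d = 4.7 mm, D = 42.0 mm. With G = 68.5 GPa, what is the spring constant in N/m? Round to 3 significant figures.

4340 N/m

k = Gd⁴/(8D³N_a) = (68.5×10³ × 4.7⁴) / (8 × 42.0³ × 13)
  = 3.34258e+07 / 7.70515e+06 = 4.3381 N/mm = 4338.1 N/m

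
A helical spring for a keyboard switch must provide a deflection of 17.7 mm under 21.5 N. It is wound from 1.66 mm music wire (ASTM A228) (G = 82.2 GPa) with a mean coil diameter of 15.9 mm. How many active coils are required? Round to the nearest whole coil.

16

Required rate k = F/δ = 21.5/17.7 = 1.2147 N/mm
N_a = Gd⁴/(8D³k) = (82.2×10³ × 1.66⁴)/(8 × 15.9³ × 1.2147)
    = 624172 / 39061.3 = 15.98 → 16 coils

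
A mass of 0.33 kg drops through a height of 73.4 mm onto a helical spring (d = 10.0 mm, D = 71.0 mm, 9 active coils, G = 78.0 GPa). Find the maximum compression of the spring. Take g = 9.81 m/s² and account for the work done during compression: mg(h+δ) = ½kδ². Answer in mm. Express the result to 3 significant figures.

4.07 mm

k = Gd⁴/(8D³N_a) = (78.0×10³)(10.0⁴)/(8·71.0³·9) = 30.268 N/mm
W = mg = 0.33 × 9.81 = 3.2373 N
½kδ² − Wδ − Wh = 0 → δ = (W + √(W² + 2kWh))/k
δ = (3.2373 + √(10.48 + 14384.5))/30.268 = (3.2373 + 119.98)/30.268 = 4.0708 mm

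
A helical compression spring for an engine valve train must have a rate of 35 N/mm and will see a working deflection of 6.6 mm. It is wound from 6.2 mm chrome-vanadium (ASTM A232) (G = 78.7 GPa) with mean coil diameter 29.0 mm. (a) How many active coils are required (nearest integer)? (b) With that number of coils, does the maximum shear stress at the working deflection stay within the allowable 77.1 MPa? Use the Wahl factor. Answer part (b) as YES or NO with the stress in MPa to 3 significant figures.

(a) 17 coils; (b) NO, τ_max = 95.7 MPa

N_a = Gd⁴/(8D³k) = (78.7×10³)(6.2⁴)/(8·29.0³·35) = 17.03 → N_a = 17
Actual rate k = Gd⁴/(8D³·17) = 35.06 N/mm
Working load F = kδ = 35.06·6.6 = 231.39 N
C = 29.0/6.2 = 4.6774; K_W = (4C−1)/(4C−4)+0.615/C = 1.3354
τ_max = K_W·8FD/(πd³) = 1.3354·71.699 = 95.75 MPa
τ_max > 77.1 MPa → exceeds allowable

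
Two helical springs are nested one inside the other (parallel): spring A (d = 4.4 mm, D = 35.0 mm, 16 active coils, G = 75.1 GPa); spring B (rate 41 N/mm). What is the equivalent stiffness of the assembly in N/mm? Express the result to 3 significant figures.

k_A = Gd⁴/(8D³N_a) = (75.1×10³)(4.4⁴)/(8·35.0³·16) = 5.129 N/mm
Parallel: k_eq = 5.129 + 41 = 46.129 N/mm

46.1 N/mm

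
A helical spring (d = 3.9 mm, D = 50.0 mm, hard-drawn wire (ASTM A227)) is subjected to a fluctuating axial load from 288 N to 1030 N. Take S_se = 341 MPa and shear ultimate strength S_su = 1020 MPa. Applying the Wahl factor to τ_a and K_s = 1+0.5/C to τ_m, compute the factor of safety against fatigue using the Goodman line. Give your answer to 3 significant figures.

0.248

C = D/d = 50.0/3.9 = 12.8205; K_W = (4C−1)/(4C−4)+0.615/C = 1.1114; K_s = 1+0.5/C = 1.0390
F_a = (F_max−F_min)/2 = 371 N; F_m = (F_max+F_min)/2 = 659 N
τ_a = K_W·8F_aD/(πd³) = 1.1114 × 796.32 = 885.05 MPa
τ_m = K_s·8F_mD/(πd³) = 1.0390 × 1414.5 = 1469.7 MPa
Goodman: 1/n_f = τ_a/S_se + τ_m/S_su = 885.05/341 + 1469.7/1020 = 2.59546 + 1.44084 = 4.0363
n_f = 1/4.0363 = 0.2478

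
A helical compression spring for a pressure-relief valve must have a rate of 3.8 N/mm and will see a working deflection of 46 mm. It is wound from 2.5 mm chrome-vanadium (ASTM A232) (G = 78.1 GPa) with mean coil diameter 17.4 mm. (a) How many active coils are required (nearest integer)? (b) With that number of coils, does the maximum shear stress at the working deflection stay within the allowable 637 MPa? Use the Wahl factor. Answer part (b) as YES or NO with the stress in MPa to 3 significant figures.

N_a = Gd⁴/(8D³k) = (78.1×10³)(2.5⁴)/(8·17.4³·3.8) = 19.05 → N_a = 19
Actual rate k = Gd⁴/(8D³·19) = 3.81 N/mm
Working load F = kδ = 3.81·46 = 175.26 N
C = 17.4/2.5 = 6.9600; K_W = (4C−1)/(4C−4)+0.615/C = 1.2142
τ_max = K_W·8FD/(πd³) = 1.2142·496.99 = 603.44 MPa
τ_max ≤ 637 MPa → acceptable

(a) 19 coils; (b) YES, τ_max = 603 MPa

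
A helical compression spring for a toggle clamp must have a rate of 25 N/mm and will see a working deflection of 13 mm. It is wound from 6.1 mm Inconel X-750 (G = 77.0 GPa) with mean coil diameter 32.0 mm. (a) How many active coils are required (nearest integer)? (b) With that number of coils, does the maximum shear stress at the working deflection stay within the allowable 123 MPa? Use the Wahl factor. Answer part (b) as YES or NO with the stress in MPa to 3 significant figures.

(a) 16 coils; (b) NO, τ_max = 153 MPa

N_a = Gd⁴/(8D³k) = (77.0×10³)(6.1⁴)/(8·32.0³·25) = 16.27 → N_a = 16
Actual rate k = Gd⁴/(8D³·16) = 25.419 N/mm
Working load F = kδ = 25.419·13 = 330.44 N
C = 32.0/6.1 = 5.2459; K_W = (4C−1)/(4C−4)+0.615/C = 1.2939
τ_max = K_W·8FD/(πd³) = 1.2939·118.63 = 153.49 MPa
τ_max > 123 MPa → exceeds allowable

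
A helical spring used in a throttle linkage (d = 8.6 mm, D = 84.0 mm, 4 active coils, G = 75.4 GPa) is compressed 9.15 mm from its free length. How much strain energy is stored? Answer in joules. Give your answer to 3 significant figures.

k = Gd⁴/(8D³N_a) = (75.4×10³)(8.6⁴)/(8·84.0³·4) = 21.746 N/mm
U = ½kδ² = 0.5 × 21.746 × 9.15² = 910.31 N·mm = 0.91031 J

0.910 J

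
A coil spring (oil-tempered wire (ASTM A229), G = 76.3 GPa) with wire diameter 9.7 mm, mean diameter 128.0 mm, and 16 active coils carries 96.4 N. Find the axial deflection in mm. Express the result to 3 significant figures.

k = Gd⁴/(8D³N_a) = (76.3×10³)(9.7⁴)/(8·128.0³·16) = 2.5164 N/mm
δ = F/k = 96.4 / 2.5164 = 38.309 mm

38.3 mm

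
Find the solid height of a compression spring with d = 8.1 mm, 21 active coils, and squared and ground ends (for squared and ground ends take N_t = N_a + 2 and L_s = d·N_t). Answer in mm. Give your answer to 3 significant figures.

186 mm

squared and ground ends: N_t = N_a + 2 = 21 + 2 = 23
L_s = d·N_t = 8.1 × 23 = 186.3 mm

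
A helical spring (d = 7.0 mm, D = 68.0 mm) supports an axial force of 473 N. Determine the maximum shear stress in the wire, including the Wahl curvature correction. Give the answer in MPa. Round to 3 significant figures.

274 MPa

Spring index C = D/d = 68.0/7.0 = 9.7143
K_W = (4C−1)/(4C−4) + 0.615/C = 37.857/34.857 + 0.0633 = 1.1494
τ₀ = 8FD/(πd³) = 8·473·68.0/(π·7.0³) = 257312/1077.6 = 238.79 MPa
τ_max = K·τ₀ = 1.1494 × 238.79 = 274.46 MPa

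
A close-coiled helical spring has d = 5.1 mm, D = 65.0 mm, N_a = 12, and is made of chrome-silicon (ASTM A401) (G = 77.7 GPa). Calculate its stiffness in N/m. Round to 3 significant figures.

k = Gd⁴/(8D³N_a) = (77.7×10³ × 5.1⁴) / (8 × 65.0³ × 12)
  = 5.25656e+07 / 2.6364e+07 = 1.9938 N/mm = 1993.8 N/m

1990 N/m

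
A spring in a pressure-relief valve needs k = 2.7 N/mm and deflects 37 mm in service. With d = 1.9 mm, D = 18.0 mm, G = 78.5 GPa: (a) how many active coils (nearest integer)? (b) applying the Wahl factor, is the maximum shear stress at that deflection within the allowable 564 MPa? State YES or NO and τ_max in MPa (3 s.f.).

(a) 8 coils; (b) NO, τ_max = 782 MPa

N_a = Gd⁴/(8D³k) = (78.5×10³)(1.9⁴)/(8·18.0³·2.7) = 8.121 → N_a = 8
Actual rate k = Gd⁴/(8D³·8) = 2.7409 N/mm
Working load F = kδ = 2.7409·37 = 101.41 N
C = 18.0/1.9 = 9.4737; K_W = (4C−1)/(4C−4)+0.615/C = 1.1534
τ_max = K_W·8FD/(πd³) = 1.1534·677.7 = 781.68 MPa
τ_max > 564 MPa → exceeds allowable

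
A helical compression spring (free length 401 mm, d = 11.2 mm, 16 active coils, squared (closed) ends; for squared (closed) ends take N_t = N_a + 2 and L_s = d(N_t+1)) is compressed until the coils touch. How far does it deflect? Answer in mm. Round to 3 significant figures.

188 mm

N_t = 18; L_s = 11.2·19 = 212.8 mm
δ_solid = L₀ − L_s = 401 − 212.8 = 188.2 mm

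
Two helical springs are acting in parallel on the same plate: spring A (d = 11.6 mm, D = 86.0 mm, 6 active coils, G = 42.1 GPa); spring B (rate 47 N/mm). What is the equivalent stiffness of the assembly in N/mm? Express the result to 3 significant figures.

72.0 N/mm

k_A = Gd⁴/(8D³N_a) = (42.1×10³)(11.6⁴)/(8·86.0³·6) = 24.968 N/mm
Parallel: k_eq = 24.968 + 47 = 71.968 N/mm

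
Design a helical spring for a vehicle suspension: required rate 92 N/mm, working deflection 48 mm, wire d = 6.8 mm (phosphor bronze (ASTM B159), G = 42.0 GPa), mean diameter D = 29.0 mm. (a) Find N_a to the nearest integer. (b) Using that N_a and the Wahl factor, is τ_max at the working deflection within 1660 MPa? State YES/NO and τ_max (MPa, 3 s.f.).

N_a = Gd⁴/(8D³k) = (42.0×10³)(6.8⁴)/(8·29.0³·92) = 5.003 → N_a = 5
Actual rate k = Gd⁴/(8D³·5) = 92.052 N/mm
Working load F = kδ = 92.052·48 = 4418.5 N
C = 29.0/6.8 = 4.2647; K_W = (4C−1)/(4C−4)+0.615/C = 1.3739
τ_max = K_W·8FD/(πd³) = 1.3739·1037.7 = 1425.8 MPa
τ_max ≤ 1660 MPa → acceptable

(a) 5 coils; (b) YES, τ_max = 1430 MPa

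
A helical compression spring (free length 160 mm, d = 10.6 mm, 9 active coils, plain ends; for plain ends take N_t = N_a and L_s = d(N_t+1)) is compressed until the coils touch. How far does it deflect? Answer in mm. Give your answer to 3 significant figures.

N_t = 9; L_s = 10.6·10 = 106 mm
δ_solid = L₀ − L_s = 160 − 106 = 54 mm

54.0 mm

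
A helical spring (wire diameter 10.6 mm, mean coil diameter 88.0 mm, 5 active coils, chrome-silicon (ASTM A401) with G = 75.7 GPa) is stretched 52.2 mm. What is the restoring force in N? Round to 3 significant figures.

1830 N

k = Gd⁴/(8D³N_a) = (75.7×10³)(10.6⁴)/(8·88.0³·5) = 35.06 N/mm
F = k·δ = 35.06 × 52.2 = 1830.1 N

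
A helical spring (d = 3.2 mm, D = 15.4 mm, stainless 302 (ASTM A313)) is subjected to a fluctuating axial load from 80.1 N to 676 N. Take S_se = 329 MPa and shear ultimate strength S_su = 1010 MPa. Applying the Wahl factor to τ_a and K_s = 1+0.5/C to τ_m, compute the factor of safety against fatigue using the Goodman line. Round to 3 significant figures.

C = D/d = 15.4/3.2 = 4.8125; K_W = (4C−1)/(4C−4)+0.615/C = 1.3245; K_s = 1+0.5/C = 1.1039
F_a = (F_max−F_min)/2 = 297.95 N; F_m = (F_max+F_min)/2 = 378.05 N
τ_a = K_W·8F_aD/(πd³) = 1.3245 × 356.58 = 472.29 MPa
τ_m = K_s·8F_mD/(πd³) = 1.1039 × 452.44 = 499.45 MPa
Goodman: 1/n_f = τ_a/S_se + τ_m/S_su = 472.29/329 + 499.45/1010 = 1.43554 + 0.49450 = 1.93
n_f = 1/1.93 = 0.5181

0.518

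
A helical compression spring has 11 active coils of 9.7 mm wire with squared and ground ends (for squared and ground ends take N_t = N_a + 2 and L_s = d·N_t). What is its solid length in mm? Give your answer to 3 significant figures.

squared and ground ends: N_t = N_a + 2 = 11 + 2 = 13
L_s = d·N_t = 9.7 × 13 = 126.1 mm

126 mm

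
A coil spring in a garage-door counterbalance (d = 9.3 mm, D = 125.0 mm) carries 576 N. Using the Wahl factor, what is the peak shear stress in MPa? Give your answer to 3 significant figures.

Spring index C = D/d = 125.0/9.3 = 13.4409
K_W = (4C−1)/(4C−4) + 0.615/C = 52.763/49.763 + 0.0458 = 1.1060
τ₀ = 8FD/(πd³) = 8·576·125.0/(π·9.3³) = 576000/2527 = 227.94 MPa
τ_max = K·τ₀ = 1.1060 × 227.94 = 252.11 MPa

252 MPa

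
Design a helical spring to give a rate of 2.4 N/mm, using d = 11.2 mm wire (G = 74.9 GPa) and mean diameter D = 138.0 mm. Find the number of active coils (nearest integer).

N_a = Gd⁴/(8D³k) = (74.9×10³ × 11.2⁴)/(8 × 138.0³ × 2.4)
    = 1.17857e+09 / 5.0459e+07 = 23.36 → 23 coils

23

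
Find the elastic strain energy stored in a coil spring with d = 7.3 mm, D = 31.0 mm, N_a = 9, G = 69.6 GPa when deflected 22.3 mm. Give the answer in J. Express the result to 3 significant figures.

k = Gd⁴/(8D³N_a) = (69.6×10³)(7.3⁴)/(8·31.0³·9) = 92.147 N/mm
U = ½kδ² = 0.5 × 92.147 × 22.3² = 22912 N·mm = 22.912 J

22.9 J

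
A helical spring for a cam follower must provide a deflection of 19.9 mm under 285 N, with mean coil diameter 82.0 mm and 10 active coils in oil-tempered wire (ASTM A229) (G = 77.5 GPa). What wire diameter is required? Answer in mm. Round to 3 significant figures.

Required rate k = F/δ = 285/19.9 = 14.322 N/mm
d = (8D³N_a·k / G)^(1/4) = (8·82.0³·10·14.322 / (77.5×10³))^0.25
  = (8151.2)^0.25 = 9.5018 mm

9.50 mm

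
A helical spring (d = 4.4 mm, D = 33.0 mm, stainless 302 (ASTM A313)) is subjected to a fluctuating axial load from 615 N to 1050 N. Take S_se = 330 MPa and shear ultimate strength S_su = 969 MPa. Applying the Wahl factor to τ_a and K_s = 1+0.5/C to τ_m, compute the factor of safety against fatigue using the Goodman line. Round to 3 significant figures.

0.594

C = D/d = 33.0/4.4 = 7.5000; K_W = (4C−1)/(4C−4)+0.615/C = 1.1974; K_s = 1+0.5/C = 1.0667
F_a = (F_max−F_min)/2 = 217.5 N; F_m = (F_max+F_min)/2 = 832.5 N
τ_a = K_W·8F_aD/(πd³) = 1.1974 × 214.56 = 256.91 MPa
τ_m = K_s·8F_mD/(πd³) = 1.0667 × 821.26 = 876.01 MPa
Goodman: 1/n_f = τ_a/S_se + τ_m/S_su = 256.91/330 + 876.01/969 = 0.77853 + 0.90403 = 1.6826
n_f = 1/1.6826 = 0.5943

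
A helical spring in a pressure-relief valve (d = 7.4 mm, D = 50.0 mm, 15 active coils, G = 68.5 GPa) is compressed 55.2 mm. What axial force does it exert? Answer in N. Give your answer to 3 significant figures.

756 N

k = Gd⁴/(8D³N_a) = (68.5×10³)(7.4⁴)/(8·50.0³·15) = 13.694 N/mm
F = k·δ = 13.694 × 55.2 = 755.9 N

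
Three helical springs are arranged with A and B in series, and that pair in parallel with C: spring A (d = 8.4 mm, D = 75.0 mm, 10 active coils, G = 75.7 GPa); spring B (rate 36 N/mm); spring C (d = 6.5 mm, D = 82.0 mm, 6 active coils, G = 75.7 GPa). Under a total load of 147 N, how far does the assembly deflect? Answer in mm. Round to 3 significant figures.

k_A = Gd⁴/(8D³N_a) = (75.7×10³)(8.4⁴)/(8·75.0³·10) = 11.167 N/mm
k_C = Gd⁴/(8D³N_a) = (75.7×10³)(6.5⁴)/(8·82.0³·6) = 5.1058 N/mm
Springs A,B series: k_AB = 1/(1/11.167+1/36) = 8.5232 N/mm; parallel with C: k_eq = 8.5232+5.1058 = 13.629 N/mm
δ = F/k_eq = 147/13.629 = 10.786 mm

10.8 mm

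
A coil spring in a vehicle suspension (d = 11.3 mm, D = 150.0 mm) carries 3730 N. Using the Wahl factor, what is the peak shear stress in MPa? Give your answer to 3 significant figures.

Spring index C = D/d = 150.0/11.3 = 13.2743
K_W = (4C−1)/(4C−4) + 0.615/C = 52.097/49.097 + 0.0463 = 1.1074
τ₀ = 8FD/(πd³) = 8·3730·150.0/(π·11.3³) = 4.476e+06/4533 = 987.43 MPa
τ_max = K·τ₀ = 1.1074 × 987.43 = 1093.5 MPa

1090 MPa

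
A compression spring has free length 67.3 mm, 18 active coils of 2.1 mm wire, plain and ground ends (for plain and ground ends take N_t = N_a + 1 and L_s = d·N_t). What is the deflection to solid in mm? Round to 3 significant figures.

N_t = 19; L_s = 2.1·19 = 39.9 mm
δ_solid = L₀ − L_s = 67.3 − 39.9 = 27.4 mm

27.4 mm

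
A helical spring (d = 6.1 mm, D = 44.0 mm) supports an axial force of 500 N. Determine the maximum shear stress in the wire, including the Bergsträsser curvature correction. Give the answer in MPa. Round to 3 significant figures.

Spring index C = D/d = 44.0/6.1 = 7.2131
K_B = (4C+2)/(4C−3) = 30.852/25.852 = 1.1934
τ₀ = 8FD/(πd³) = 8·500·44.0/(π·6.1³) = 176000/713.08 = 246.82 MPa
τ_max = K·τ₀ = 1.1934 × 246.82 = 294.55 MPa

295 MPa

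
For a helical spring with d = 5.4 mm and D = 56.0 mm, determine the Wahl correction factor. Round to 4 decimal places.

C = D/d = 56.0/5.4 = 10.3704
K_W = (4C−1)/(4C−4) + 0.615/C = 40.481/37.481 + 0.0593 = 1.1393

1.1393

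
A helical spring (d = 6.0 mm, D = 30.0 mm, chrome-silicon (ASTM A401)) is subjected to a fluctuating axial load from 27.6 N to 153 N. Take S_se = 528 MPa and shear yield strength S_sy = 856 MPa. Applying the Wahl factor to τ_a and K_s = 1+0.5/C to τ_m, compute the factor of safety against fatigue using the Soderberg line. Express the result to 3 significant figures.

C = D/d = 30.0/6.0 = 5.0000; K_W = (4C−1)/(4C−4)+0.615/C = 1.3105; K_s = 1+0.5/C = 1.1000
F_a = (F_max−F_min)/2 = 62.7 N; F_m = (F_max+F_min)/2 = 90.3 N
τ_a = K_W·8F_aD/(πd³) = 1.3105 × 22.176 = 29.061 MPa
τ_m = K_s·8F_mD/(πd³) = 1.1000 × 31.937 = 35.131 MPa
Soderberg: 1/n_f = τ_a/S_se + τ_m/S_sy = 29.061/528 + 35.131/856 = 0.05504 + 0.04104 = 0.096081
n_f = 1/0.096081 = 10.41

10.4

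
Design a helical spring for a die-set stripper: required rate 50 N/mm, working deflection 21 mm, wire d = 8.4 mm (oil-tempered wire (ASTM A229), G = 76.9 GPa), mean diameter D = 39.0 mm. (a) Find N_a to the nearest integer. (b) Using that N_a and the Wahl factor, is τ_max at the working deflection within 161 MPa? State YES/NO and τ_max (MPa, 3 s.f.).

(a) 16 coils; (b) NO, τ_max = 237 MPa

N_a = Gd⁴/(8D³k) = (76.9×10³)(8.4⁴)/(8·39.0³·50) = 16.14 → N_a = 16
Actual rate k = Gd⁴/(8D³·16) = 50.424 N/mm
Working load F = kδ = 50.424·21 = 1058.9 N
C = 39.0/8.4 = 4.6429; K_W = (4C−1)/(4C−4)+0.615/C = 1.3383
τ_max = K_W·8FD/(πd³) = 1.3383·177.43 = 237.46 MPa
τ_max > 161 MPa → exceeds allowable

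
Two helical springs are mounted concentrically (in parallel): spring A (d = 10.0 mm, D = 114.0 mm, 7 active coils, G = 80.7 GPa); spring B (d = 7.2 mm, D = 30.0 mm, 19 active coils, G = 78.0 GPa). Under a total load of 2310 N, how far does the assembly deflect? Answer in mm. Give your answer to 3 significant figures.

k_A = Gd⁴/(8D³N_a) = (80.7×10³)(10.0⁴)/(8·114.0³·7) = 9.7268 N/mm
k_B = Gd⁴/(8D³N_a) = (78.0×10³)(7.2⁴)/(8·30.0³·19) = 51.076 N/mm
Parallel: k_eq = 9.7268 + 51.076 = 60.803 N/mm
δ = F/k_eq = 2310/60.803 = 37.992 mm

38.0 mm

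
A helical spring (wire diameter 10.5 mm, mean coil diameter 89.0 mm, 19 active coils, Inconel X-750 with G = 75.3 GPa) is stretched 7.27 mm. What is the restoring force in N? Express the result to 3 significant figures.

k = Gd⁴/(8D³N_a) = (75.3×10³)(10.5⁴)/(8·89.0³·19) = 8.5416 N/mm
F = k·δ = 8.5416 × 7.27 = 62.097 N

62.1 N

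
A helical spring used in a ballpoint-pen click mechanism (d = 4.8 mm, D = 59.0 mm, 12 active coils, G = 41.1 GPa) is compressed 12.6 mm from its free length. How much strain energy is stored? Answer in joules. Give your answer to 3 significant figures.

0.0878 J

k = Gd⁴/(8D³N_a) = (41.1×10³)(4.8⁴)/(8·59.0³·12) = 1.1066 N/mm
U = ½kδ² = 0.5 × 1.1066 × 12.6² = 87.84 N·mm = 0.08784 J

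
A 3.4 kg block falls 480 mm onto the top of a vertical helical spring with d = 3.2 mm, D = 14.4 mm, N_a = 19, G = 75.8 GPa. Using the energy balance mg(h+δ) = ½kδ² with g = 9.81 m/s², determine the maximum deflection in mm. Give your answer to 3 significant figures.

k = Gd⁴/(8D³N_a) = (75.8×10³)(3.2⁴)/(8·14.4³·19) = 17.512 N/mm
W = mg = 3.4 × 9.81 = 33.354 N
½kδ² − Wδ − Wh = 0 → δ = (W + √(W² + 2kWh))/k
δ = (33.354 + √(1112.5 + 560734))/17.512 = (33.354 + 749.56)/17.512 = 44.707 mm

44.7 mm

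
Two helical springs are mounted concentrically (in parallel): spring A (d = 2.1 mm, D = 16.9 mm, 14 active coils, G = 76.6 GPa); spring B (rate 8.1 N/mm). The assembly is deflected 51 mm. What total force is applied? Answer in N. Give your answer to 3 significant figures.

k_A = Gd⁴/(8D³N_a) = (76.6×10³)(2.1⁴)/(8·16.9³·14) = 2.7557 N/mm
Parallel: k_eq = 2.7557 + 8.1 = 10.856 N/mm
F = k_eq·δ = 10.856·51 = 553.64 N

554 N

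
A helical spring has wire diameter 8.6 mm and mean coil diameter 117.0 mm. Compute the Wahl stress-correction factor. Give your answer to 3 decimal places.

C = D/d = 117.0/8.6 = 13.6047
K_W = (4C−1)/(4C−4) + 0.615/C = 53.419/50.419 + 0.0452 = 1.1047

1.105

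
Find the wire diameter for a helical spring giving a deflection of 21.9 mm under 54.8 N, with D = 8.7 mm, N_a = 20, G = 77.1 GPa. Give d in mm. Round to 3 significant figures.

Required rate k = F/δ = 54.8/21.9 = 2.5023 N/mm
d = (8D³N_a·k / G)^(1/4) = (8·8.7³·20·2.5023 / (77.1×10³))^0.25
  = (3.4195)^0.25 = 1.3598 mm

1.36 mm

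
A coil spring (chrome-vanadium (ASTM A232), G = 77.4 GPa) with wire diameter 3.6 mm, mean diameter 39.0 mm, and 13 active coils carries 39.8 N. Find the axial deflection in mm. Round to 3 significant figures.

k = Gd⁴/(8D³N_a) = (77.4×10³)(3.6⁴)/(8·39.0³·13) = 2.1073 N/mm
δ = F/k = 39.8 / 2.1073 = 18.887 mm

18.9 mm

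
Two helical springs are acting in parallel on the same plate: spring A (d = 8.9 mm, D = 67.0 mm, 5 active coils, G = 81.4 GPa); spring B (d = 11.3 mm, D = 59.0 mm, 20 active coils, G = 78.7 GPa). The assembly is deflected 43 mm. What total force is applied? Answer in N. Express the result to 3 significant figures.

3500 N

k_A = Gd⁴/(8D³N_a) = (81.4×10³)(8.9⁴)/(8·67.0³·5) = 42.452 N/mm
k_B = Gd⁴/(8D³N_a) = (78.7×10³)(11.3⁴)/(8·59.0³·20) = 39.049 N/mm
Parallel: k_eq = 42.452 + 39.049 = 81.501 N/mm
F = k_eq·δ = 81.501·43 = 3504.6 N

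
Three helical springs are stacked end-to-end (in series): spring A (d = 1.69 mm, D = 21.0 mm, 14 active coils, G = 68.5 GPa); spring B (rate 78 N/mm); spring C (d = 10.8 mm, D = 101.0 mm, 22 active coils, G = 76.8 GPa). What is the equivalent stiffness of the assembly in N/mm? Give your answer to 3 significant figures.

k_A = Gd⁴/(8D³N_a) = (68.5×10³)(1.69⁴)/(8·21.0³·14) = 0.53872 N/mm
k_C = Gd⁴/(8D³N_a) = (76.8×10³)(10.8⁴)/(8·101.0³·22) = 5.7621 N/mm
Series: 1/k_eq = 1/0.53872 + 1/78 + 1/5.7621 = 2.0426; k_eq = 0.48957 N/mm

0.490 N/mm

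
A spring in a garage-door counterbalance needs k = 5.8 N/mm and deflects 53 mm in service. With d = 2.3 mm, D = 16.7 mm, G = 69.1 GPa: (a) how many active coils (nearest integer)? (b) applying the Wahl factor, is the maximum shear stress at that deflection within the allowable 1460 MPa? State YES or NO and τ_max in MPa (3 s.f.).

N_a = Gd⁴/(8D³k) = (69.1×10³)(2.3⁴)/(8·16.7³·5.8) = 8.948 → N_a = 9
Actual rate k = Gd⁴/(8D³·9) = 5.7664 N/mm
Working load F = kδ = 5.7664·53 = 305.62 N
C = 16.7/2.3 = 7.2609; K_W = (4C−1)/(4C−4)+0.615/C = 1.2045
τ_max = K_W·8FD/(πd³) = 1.2045·1068.2 = 1286.7 MPa
τ_max ≤ 1460 MPa → acceptable

(a) 9 coils; (b) YES, τ_max = 1290 MPa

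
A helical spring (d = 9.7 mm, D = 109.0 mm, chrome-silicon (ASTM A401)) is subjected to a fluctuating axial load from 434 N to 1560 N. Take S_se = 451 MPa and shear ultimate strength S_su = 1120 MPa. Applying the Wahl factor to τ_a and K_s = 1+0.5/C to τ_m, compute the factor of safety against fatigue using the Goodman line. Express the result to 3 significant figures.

1.41

C = D/d = 109.0/9.7 = 11.2371; K_W = (4C−1)/(4C−4)+0.615/C = 1.1280; K_s = 1+0.5/C = 1.0445
F_a = (F_max−F_min)/2 = 563 N; F_m = (F_max+F_min)/2 = 997 N
τ_a = K_W·8F_aD/(πd³) = 1.1280 × 171.22 = 193.14 MPa
τ_m = K_s·8F_mD/(πd³) = 1.0445 × 303.21 = 316.7 MPa
Goodman: 1/n_f = τ_a/S_se + τ_m/S_su = 193.14/451 + 316.7/1120 = 0.42824 + 0.28277 = 0.71101
n_f = 1/0.71101 = 1.406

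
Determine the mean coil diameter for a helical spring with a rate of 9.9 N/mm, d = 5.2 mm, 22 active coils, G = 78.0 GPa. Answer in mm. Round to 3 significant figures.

32.0 mm

D = (Gd⁴/(8N_a·k))^(1/3) = (78.0×10³·5.2⁴/(8·22·9.9))^(1/3)
  = (32731.1)^(1/3) = 31.9880 mm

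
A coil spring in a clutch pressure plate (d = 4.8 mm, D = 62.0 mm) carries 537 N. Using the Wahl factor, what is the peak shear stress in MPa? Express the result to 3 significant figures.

851 MPa

Spring index C = D/d = 62.0/4.8 = 12.9167
K_W = (4C−1)/(4C−4) + 0.615/C = 50.667/47.667 + 0.0476 = 1.1105
τ₀ = 8FD/(πd³) = 8·537·62.0/(π·4.8³) = 266352/347.44 = 766.62 MPa
τ_max = K·τ₀ = 1.1105 × 766.62 = 851.37 MPa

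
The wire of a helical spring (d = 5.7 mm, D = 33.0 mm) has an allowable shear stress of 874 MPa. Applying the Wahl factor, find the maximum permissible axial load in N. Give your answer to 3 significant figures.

1530 N

C = D/d = 33.0/5.7 = 5.7895
K_W = (4C−1)/(4C−4) + 0.615/C = 22.158/19.158 + 0.1062 = 1.2628
τ_max = K·8FD/(πd³) → F_max = τ_allow·πd³/(8DK)
F_max = 874·π·5.7³/(8·33.0·1.2628) = 5.0849e+05/333.38 = 1525.2 N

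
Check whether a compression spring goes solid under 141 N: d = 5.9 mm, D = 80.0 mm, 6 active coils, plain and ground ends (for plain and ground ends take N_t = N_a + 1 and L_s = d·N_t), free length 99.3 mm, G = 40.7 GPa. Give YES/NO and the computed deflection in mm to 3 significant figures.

YES, δ = 70.3 mm

k = Gd⁴/(8D³N_a) = (40.7×10³)(5.9⁴)/(8·80.0³·6) = 2.0067 N/mm
N_t = 7; L_s = 5.9·7 = 41.3 mm; δ_solid = L₀ − L_s = 99.3 − 41.3 = 58 mm
δ = F/k = 141/2.0067 = 70.263 mm
δ ≥ δ_solid → spring goes solid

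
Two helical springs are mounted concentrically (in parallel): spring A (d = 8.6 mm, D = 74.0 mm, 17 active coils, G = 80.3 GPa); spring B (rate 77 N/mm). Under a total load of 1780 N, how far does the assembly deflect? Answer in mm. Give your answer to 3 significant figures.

k_A = Gd⁴/(8D³N_a) = (80.3×10³)(8.6⁴)/(8·74.0³·17) = 7.9703 N/mm
Parallel: k_eq = 7.9703 + 77 = 84.97 N/mm
δ = F/k_eq = 1780/84.97 = 20.948 mm

20.9 mm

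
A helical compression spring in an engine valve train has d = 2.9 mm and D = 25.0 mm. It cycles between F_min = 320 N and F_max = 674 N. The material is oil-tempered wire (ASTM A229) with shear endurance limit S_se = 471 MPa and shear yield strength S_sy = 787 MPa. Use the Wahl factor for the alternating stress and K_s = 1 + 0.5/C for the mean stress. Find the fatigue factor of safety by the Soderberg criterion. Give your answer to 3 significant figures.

0.346

C = D/d = 25.0/2.9 = 8.6207; K_W = (4C−1)/(4C−4)+0.615/C = 1.1698; K_s = 1+0.5/C = 1.0580
F_a = (F_max−F_min)/2 = 177 N; F_m = (F_max+F_min)/2 = 497 N
τ_a = K_W·8F_aD/(πd³) = 1.1698 × 462.02 = 540.45 MPa
τ_m = K_s·8F_mD/(πd³) = 1.0580 × 1297.3 = 1372.6 MPa
Soderberg: 1/n_f = τ_a/S_se + τ_m/S_sy = 540.45/471 + 1372.6/787 = 1.14745 + 1.74403 = 2.8915
n_f = 1/2.8915 = 0.3458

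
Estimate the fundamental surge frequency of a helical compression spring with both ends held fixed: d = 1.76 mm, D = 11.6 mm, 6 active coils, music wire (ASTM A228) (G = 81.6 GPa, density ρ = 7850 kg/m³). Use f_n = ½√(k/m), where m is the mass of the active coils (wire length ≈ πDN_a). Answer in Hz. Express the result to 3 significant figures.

791 Hz

k = Gd⁴/(8D³N_a) = (81.6×10³)(1.76⁴)/(8·11.6³·6) = 10.45 N/mm = 10450 N/m
Wire length L = πDN_a = π·11.6·6 = 218.65 mm
m = ρ·(πd²/4)·L = 7850 × 2.4328×10⁻⁶ m² × 0.21865 m = 0.0041758 kg
f_n = ½√(k/m) = 0.5·√(10450/0.0041758) = 0.5·√(2.5025e+06) = 790.97 Hz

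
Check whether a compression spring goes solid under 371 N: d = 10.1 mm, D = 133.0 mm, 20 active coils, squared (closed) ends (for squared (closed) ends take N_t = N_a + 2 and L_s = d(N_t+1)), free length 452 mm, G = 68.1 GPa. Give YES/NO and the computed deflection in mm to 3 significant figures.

k = Gd⁴/(8D³N_a) = (68.1×10³)(10.1⁴)/(8·133.0³·20) = 1.8826 N/mm
N_t = 22; L_s = 10.1·23 = 232.3 mm; δ_solid = L₀ − L_s = 452 − 232.3 = 219.7 mm
δ = F/k = 371/1.8826 = 197.07 mm
δ < δ_solid → spring does not go solid

NO, δ = 197 mm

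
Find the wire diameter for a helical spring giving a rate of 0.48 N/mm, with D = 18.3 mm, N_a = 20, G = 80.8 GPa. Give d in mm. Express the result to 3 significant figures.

d = (8D³N_a·k / G)^(1/4) = (8·18.3³·20·0.48 / (80.8×10³))^0.25
  = (5.8251)^0.25 = 1.5536 mm

1.55 mm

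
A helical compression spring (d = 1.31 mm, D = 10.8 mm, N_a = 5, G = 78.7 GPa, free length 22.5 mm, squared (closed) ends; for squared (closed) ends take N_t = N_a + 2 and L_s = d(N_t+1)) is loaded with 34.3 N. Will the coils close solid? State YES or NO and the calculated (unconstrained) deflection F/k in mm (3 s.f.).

k = Gd⁴/(8D³N_a) = (78.7×10³)(1.31⁴)/(8·10.8³·5) = 4.5997 N/mm
N_t = 7; L_s = 1.31·8 = 10.48 mm; δ_solid = L₀ − L_s = 22.5 − 10.48 = 12.02 mm
δ = F/k = 34.3/4.5997 = 7.457 mm
δ < δ_solid → spring does not go solid

NO, δ = 7.46 mm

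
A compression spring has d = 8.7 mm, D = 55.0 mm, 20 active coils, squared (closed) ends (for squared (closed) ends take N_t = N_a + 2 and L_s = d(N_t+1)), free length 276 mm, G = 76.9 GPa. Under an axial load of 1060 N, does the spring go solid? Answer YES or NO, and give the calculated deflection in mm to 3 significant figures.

k = Gd⁴/(8D³N_a) = (76.9×10³)(8.7⁴)/(8·55.0³·20) = 16.55 N/mm
N_t = 22; L_s = 8.7·23 = 200.1 mm; δ_solid = L₀ − L_s = 276 − 200.1 = 75.9 mm
δ = F/k = 1060/16.55 = 64.049 mm
δ < δ_solid → spring does not go solid

NO, δ = 64.0 mm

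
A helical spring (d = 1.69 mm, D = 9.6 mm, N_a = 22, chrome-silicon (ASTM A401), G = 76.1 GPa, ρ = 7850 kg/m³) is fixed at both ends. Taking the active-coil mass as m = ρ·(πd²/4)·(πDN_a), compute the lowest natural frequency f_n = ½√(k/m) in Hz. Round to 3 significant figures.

k = Gd⁴/(8D³N_a) = (76.1×10³)(1.69⁴)/(8·9.6³·22) = 3.9866 N/mm = 3986.6 N/m
Wire length L = πDN_a = π·9.6·22 = 663.5 mm
m = ρ·(πd²/4)·L = 7850 × 2.2432×10⁻⁶ m² × 0.6635 m = 0.011684 kg
f_n = ½√(k/m) = 0.5·√(3986.6/0.011684) = 0.5·√(3.4122e+05) = 292.07 Hz

292 Hz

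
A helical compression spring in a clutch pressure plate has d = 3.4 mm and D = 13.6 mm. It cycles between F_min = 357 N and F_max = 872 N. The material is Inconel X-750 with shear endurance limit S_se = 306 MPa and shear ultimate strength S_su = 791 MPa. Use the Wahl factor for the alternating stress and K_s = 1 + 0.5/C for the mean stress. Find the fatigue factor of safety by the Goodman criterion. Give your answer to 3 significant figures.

C = D/d = 13.6/3.4 = 4.0000; K_W = (4C−1)/(4C−4)+0.615/C = 1.4038; K_s = 1+0.5/C = 1.1250
F_a = (F_max−F_min)/2 = 257.5 N; F_m = (F_max+F_min)/2 = 614.5 N
τ_a = K_W·8F_aD/(πd³) = 1.4038 × 226.89 = 318.5 MPa
τ_m = K_s·8F_mD/(πd³) = 1.1250 × 541.46 = 609.14 MPa
Goodman: 1/n_f = τ_a/S_se + τ_m/S_su = 318.5/306 + 609.14/791 = 1.04085 + 0.77009 = 1.8109
n_f = 1/1.8109 = 0.5522

0.552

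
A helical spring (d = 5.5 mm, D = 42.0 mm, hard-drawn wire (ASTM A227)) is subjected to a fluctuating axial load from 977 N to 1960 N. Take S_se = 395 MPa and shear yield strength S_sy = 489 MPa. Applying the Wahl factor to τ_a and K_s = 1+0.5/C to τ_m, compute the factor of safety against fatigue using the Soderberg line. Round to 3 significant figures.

0.332

C = D/d = 42.0/5.5 = 7.6364; K_W = (4C−1)/(4C−4)+0.615/C = 1.1935; K_s = 1+0.5/C = 1.0655
F_a = (F_max−F_min)/2 = 491.5 N; F_m = (F_max+F_min)/2 = 1468.5 N
τ_a = K_W·8F_aD/(πd³) = 1.1935 × 315.95 = 377.11 MPa
τ_m = K_s·8F_mD/(πd³) = 1.0655 × 944.01 = 1005.8 MPa
Soderberg: 1/n_f = τ_a/S_se + τ_m/S_sy = 377.11/395 + 1005.8/489 = 0.95470 + 2.05689 = 3.0116
n_f = 1/3.0116 = 0.3321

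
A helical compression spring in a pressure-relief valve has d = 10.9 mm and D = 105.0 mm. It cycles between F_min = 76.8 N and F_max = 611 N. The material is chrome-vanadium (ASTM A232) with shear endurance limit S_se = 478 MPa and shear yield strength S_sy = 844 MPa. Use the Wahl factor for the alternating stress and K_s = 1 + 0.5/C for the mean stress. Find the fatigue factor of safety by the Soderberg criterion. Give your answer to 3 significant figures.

4.52

C = D/d = 105.0/10.9 = 9.6330; K_W = (4C−1)/(4C−4)+0.615/C = 1.1507; K_s = 1+0.5/C = 1.0519
F_a = (F_max−F_min)/2 = 267.1 N; F_m = (F_max+F_min)/2 = 343.9 N
τ_a = K_W·8F_aD/(πd³) = 1.1507 × 55.147 = 63.459 MPa
τ_m = K_s·8F_mD/(πd³) = 1.0519 × 71.004 = 74.689 MPa
Soderberg: 1/n_f = τ_a/S_se + τ_m/S_sy = 63.459/478 + 74.689/844 = 0.13276 + 0.08849 = 0.22125
n_f = 1/0.22125 = 4.52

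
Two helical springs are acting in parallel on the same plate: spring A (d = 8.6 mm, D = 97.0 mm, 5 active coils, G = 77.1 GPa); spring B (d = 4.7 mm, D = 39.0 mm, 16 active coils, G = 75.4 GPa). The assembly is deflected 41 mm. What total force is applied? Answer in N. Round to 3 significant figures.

k_A = Gd⁴/(8D³N_a) = (77.1×10³)(8.6⁴)/(8·97.0³·5) = 11.552 N/mm
k_B = Gd⁴/(8D³N_a) = (75.4×10³)(4.7⁴)/(8·39.0³·16) = 4.8457 N/mm
Parallel: k_eq = 11.552 + 4.8457 = 16.398 N/mm
F = k_eq·δ = 16.398·41 = 672.32 N

672 N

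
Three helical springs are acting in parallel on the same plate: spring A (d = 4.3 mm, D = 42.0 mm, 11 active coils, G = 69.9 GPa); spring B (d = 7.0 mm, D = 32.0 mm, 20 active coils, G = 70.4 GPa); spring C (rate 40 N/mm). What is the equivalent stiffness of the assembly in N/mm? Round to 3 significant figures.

k_A = Gd⁴/(8D³N_a) = (69.9×10³)(4.3⁴)/(8·42.0³·11) = 3.6654 N/mm
k_B = Gd⁴/(8D³N_a) = (70.4×10³)(7.0⁴)/(8·32.0³·20) = 32.24 N/mm
Parallel: k_eq = 3.6654 + 32.24 + 40 = 75.905 N/mm

75.9 N/mm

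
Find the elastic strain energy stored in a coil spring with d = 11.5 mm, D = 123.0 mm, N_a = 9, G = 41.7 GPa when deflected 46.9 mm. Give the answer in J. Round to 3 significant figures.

k = Gd⁴/(8D³N_a) = (41.7×10³)(11.5⁴)/(8·123.0³·9) = 5.4435 N/mm
U = ½kδ² = 0.5 × 5.4435 × 46.9² = 5986.8 N·mm = 5.9868 J

5.99 J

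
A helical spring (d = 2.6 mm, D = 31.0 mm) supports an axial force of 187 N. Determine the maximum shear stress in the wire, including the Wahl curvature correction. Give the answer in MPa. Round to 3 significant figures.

941 MPa

Spring index C = D/d = 31.0/2.6 = 11.9231
K_W = (4C−1)/(4C−4) + 0.615/C = 46.692/43.692 + 0.0516 = 1.1202
τ₀ = 8FD/(πd³) = 8·187·31.0/(π·2.6³) = 46376/55.217 = 839.89 MPa
τ_max = K·τ₀ = 1.1202 × 839.89 = 940.88 MPa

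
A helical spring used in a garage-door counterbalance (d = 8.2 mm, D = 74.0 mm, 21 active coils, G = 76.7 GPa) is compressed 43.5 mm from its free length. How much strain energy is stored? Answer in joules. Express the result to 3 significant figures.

k = Gd⁴/(8D³N_a) = (76.7×10³)(8.2⁴)/(8·74.0³·21) = 5.0939 N/mm
U = ½kδ² = 0.5 × 5.0939 × 43.5² = 4819.4 N·mm = 4.8194 J

4.82 J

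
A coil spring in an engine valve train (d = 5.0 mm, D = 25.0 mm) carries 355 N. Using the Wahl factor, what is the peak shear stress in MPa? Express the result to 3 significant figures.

237 MPa

Spring index C = D/d = 25.0/5.0 = 5.0000
K_W = (4C−1)/(4C−4) + 0.615/C = 19.000/16.000 + 0.1230 = 1.3105
τ₀ = 8FD/(πd³) = 8·355·25.0/(π·5.0³) = 71000/392.7 = 180.8 MPa
τ_max = K·τ₀ = 1.3105 × 180.8 = 236.94 MPa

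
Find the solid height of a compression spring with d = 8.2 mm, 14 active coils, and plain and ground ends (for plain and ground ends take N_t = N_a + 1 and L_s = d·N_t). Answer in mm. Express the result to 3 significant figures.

plain and ground ends: N_t = N_a + 1 = 14 + 1 = 15
L_s = d·N_t = 8.2 × 15 = 123 mm

123 mm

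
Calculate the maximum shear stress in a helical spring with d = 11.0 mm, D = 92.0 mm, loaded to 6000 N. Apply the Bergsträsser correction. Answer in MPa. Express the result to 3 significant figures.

Spring index C = D/d = 92.0/11.0 = 8.3636
K_B = (4C+2)/(4C−3) = 35.455/30.455 = 1.1642
τ₀ = 8FD/(πd³) = 8·6000·92.0/(π·11.0³) = 4.416e+06/4181.5 = 1056.1 MPa
τ_max = K·τ₀ = 1.1642 × 1056.1 = 1229.5 MPa

1230 MPa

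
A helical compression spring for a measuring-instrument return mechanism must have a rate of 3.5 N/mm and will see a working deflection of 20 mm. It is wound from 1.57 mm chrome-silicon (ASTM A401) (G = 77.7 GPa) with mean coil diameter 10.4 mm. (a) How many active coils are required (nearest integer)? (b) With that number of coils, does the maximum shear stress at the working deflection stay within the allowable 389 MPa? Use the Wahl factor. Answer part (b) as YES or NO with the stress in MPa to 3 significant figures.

N_a = Gd⁴/(8D³k) = (77.7×10³)(1.57⁴)/(8·10.4³·3.5) = 14.99 → N_a = 15
Actual rate k = Gd⁴/(8D³·15) = 3.4973 N/mm
Working load F = kδ = 3.4973·20 = 69.947 N
C = 10.4/1.57 = 6.6242; K_W = (4C−1)/(4C−4)+0.615/C = 1.2262
τ_max = K_W·8FD/(πd³) = 1.2262·478.68 = 586.95 MPa
τ_max > 389 MPa → exceeds allowable

(a) 15 coils; (b) NO, τ_max = 587 MPa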